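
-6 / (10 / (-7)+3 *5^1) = -42 / 95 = -0.44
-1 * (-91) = 91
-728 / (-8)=91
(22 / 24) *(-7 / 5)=-77 / 60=-1.28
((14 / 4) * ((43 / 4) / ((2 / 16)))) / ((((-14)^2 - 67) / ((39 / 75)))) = 91 / 75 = 1.21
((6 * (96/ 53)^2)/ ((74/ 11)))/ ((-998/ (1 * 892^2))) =-120991850496/ 51862567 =-2332.93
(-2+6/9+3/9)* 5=-5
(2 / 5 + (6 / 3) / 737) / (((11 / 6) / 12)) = 106848 / 40535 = 2.64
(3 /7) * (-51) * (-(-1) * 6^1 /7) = -18.73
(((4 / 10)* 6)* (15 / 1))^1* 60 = 2160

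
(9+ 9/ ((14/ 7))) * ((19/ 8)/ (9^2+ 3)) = 171/ 448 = 0.38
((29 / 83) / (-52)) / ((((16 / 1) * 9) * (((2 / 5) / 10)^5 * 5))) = -56640625 / 621504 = -91.13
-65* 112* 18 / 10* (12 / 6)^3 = -104832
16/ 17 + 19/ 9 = 467/ 153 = 3.05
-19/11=-1.73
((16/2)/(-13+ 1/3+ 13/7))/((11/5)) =-840/2497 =-0.34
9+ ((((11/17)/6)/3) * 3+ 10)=1949/102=19.11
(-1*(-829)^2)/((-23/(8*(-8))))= -43983424/23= -1912322.78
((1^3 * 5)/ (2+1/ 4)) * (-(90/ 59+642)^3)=-121629983784960/ 205379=-592222105.40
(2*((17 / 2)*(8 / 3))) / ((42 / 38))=2584 / 63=41.02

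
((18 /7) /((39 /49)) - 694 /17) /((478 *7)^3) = -2077 /2069712831914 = -0.00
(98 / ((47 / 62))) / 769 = 6076 / 36143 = 0.17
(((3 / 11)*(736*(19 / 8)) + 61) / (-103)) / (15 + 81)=-5915 / 108768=-0.05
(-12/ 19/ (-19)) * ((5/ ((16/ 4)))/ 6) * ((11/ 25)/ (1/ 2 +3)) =11/ 12635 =0.00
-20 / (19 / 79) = -1580 / 19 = -83.16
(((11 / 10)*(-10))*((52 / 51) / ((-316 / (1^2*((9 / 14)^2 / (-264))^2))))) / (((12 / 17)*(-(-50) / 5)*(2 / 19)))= 20007 / 170923540480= 0.00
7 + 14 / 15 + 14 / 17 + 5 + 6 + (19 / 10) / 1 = 2209 / 102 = 21.66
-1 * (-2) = 2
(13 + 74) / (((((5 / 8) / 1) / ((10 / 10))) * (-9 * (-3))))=5.16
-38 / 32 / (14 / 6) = -57 / 112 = -0.51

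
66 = 66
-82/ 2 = -41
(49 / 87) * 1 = 49 / 87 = 0.56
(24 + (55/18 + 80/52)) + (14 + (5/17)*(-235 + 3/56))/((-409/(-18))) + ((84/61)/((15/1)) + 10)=251914590989/6947298540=36.26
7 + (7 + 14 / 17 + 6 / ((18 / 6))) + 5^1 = 371 / 17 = 21.82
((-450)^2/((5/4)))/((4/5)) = 202500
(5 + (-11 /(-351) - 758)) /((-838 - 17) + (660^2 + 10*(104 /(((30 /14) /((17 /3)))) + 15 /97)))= -3662332 /2127921783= -0.00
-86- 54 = -140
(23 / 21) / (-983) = -23 / 20643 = -0.00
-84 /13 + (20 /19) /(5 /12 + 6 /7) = -148932 /26429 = -5.64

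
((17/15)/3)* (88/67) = 1496/3015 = 0.50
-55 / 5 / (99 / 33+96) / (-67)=1 / 603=0.00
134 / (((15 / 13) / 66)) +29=38469 / 5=7693.80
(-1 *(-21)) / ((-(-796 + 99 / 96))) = 672 / 25439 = 0.03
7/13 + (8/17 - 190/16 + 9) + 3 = 2005/1768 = 1.13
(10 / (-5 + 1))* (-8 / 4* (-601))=-3005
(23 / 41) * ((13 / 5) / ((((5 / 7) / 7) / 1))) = 14651 / 1025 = 14.29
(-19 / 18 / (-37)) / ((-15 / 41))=-779 / 9990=-0.08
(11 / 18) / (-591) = -11 / 10638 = -0.00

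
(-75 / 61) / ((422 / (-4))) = 150 / 12871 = 0.01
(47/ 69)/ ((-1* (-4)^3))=47/ 4416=0.01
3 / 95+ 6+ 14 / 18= 5822 / 855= 6.81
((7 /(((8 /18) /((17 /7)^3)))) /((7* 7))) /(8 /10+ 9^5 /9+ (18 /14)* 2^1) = 221085 /315221116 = 0.00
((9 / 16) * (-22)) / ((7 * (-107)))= 99 / 5992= 0.02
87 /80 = 1.09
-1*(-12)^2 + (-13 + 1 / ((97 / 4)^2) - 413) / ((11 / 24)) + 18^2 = -77567412 / 103499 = -749.45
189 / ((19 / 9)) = 1701 / 19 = 89.53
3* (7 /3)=7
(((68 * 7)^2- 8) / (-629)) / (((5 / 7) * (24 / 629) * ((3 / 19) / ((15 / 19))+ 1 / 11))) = -2180717 / 48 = -45431.60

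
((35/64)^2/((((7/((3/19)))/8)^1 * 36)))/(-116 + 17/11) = -1925/146970624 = -0.00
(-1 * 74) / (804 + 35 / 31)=-2294 / 24959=-0.09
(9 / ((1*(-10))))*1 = -9 / 10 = -0.90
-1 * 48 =-48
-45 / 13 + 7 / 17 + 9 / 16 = -8795 / 3536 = -2.49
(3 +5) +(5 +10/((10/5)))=18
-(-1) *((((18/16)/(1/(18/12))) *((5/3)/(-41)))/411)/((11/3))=-45/988592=-0.00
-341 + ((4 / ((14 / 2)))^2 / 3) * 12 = -16645 / 49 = -339.69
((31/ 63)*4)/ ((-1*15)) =-124/ 945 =-0.13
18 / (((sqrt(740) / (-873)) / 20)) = -11553.16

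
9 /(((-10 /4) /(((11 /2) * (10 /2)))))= -99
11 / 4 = 2.75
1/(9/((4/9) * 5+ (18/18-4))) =-0.09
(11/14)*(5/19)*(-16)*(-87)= 38280/133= 287.82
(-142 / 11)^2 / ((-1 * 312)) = -5041 / 9438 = -0.53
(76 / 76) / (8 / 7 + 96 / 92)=161 / 352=0.46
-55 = -55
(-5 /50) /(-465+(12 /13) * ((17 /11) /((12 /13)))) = 11 /50980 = 0.00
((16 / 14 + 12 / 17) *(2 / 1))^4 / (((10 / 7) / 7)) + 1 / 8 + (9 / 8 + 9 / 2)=15086512167 / 16370116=921.59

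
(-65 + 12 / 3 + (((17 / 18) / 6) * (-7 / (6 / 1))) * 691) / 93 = -121757 / 60264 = -2.02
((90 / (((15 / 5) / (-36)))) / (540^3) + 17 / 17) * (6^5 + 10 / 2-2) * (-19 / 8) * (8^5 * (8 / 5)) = -29421892947968 / 30375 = -968621990.06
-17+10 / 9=-143 / 9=-15.89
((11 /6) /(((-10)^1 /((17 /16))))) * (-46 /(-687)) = -0.01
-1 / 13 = -0.08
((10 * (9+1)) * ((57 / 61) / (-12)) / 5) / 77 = -95 / 4697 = -0.02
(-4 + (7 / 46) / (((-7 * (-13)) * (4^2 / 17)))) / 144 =-0.03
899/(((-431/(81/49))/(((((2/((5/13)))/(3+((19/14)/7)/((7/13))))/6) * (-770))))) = 680323644/993455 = 684.81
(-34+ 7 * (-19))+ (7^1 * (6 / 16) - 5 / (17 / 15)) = -22955 / 136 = -168.79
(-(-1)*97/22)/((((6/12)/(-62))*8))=-68.34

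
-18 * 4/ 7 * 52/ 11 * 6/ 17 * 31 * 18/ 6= -2089152/ 1309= -1595.99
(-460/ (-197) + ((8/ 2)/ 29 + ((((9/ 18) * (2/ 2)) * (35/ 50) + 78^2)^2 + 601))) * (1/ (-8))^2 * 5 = 84597917517297/ 29250560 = 2892181.12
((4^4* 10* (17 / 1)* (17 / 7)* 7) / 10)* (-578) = -42762752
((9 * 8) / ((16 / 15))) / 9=15 / 2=7.50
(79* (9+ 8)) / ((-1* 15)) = -1343 / 15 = -89.53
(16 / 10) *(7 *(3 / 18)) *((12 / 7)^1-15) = -124 / 5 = -24.80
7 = 7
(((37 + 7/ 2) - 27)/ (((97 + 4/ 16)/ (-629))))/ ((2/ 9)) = -392.92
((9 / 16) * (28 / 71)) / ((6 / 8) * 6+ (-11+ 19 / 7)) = -0.06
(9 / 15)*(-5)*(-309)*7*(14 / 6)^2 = 35329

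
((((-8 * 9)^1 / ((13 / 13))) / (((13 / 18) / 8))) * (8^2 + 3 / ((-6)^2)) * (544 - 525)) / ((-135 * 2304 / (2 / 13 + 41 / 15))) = 8225993 / 912600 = 9.01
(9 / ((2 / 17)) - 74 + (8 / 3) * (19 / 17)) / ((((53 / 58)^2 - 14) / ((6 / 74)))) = -940238 / 27856523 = -0.03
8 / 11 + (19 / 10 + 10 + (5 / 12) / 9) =75281 / 5940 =12.67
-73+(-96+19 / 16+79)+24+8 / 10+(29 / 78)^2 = -7772221 / 121680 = -63.87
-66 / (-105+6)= 2 / 3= 0.67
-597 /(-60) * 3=597 /20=29.85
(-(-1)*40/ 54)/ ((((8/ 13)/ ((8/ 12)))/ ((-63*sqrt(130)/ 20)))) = -91*sqrt(130)/ 36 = -28.82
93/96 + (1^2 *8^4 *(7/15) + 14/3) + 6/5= 184157/96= 1918.30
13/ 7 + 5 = 48/ 7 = 6.86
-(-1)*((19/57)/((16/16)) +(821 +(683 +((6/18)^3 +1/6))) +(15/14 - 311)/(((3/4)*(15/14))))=302089/270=1118.85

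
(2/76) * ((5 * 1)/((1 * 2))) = 0.07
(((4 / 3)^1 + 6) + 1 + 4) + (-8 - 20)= -47 / 3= -15.67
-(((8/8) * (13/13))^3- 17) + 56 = 72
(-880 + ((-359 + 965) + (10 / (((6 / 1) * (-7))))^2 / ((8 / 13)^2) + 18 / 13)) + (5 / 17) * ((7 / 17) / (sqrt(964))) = -99970931 / 366912 + 35 * sqrt(241) / 139298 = -272.46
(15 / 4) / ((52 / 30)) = 225 / 104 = 2.16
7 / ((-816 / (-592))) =259 / 51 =5.08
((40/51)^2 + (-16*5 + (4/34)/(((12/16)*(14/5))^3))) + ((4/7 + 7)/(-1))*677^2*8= -74302276935032/2676429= -27761721.66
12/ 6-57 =-55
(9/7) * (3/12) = 9/28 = 0.32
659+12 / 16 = 2639 / 4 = 659.75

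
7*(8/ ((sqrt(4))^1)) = 28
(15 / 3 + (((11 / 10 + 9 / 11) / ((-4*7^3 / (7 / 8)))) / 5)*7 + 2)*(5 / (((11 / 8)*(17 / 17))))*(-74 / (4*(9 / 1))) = -31900993 / 609840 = -52.31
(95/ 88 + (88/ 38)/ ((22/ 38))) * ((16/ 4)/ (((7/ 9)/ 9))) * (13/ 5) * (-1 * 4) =-941382/ 385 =-2445.15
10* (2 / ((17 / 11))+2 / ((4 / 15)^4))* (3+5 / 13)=47489255 / 3536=13430.22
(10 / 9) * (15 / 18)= 25 / 27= 0.93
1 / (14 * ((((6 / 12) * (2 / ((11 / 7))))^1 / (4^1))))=22 / 49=0.45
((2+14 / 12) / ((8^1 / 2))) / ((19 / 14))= 7 / 12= 0.58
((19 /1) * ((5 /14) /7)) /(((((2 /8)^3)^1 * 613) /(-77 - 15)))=-279680 /30037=-9.31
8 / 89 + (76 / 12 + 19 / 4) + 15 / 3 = 16.17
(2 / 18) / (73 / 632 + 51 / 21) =4424 / 101295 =0.04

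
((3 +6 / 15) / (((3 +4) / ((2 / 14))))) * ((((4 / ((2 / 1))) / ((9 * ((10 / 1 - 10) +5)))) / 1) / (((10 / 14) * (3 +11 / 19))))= 19 / 15750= 0.00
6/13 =0.46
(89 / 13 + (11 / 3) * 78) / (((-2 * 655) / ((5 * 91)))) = -26649 / 262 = -101.71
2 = 2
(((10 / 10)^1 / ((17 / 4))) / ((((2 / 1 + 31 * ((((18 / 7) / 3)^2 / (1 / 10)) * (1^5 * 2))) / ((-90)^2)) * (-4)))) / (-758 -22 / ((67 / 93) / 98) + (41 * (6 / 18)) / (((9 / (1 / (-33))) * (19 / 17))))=0.00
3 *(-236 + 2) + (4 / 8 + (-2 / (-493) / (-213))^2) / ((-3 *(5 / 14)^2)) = -581646397993372 / 827016756075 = -703.31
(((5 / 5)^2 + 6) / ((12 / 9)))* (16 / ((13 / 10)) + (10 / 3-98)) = -5621 / 13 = -432.38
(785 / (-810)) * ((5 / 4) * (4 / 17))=-785 / 2754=-0.29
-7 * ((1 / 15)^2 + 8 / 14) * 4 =-3628 / 225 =-16.12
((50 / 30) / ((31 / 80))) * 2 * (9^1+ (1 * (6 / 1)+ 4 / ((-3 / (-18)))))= 10400 / 31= 335.48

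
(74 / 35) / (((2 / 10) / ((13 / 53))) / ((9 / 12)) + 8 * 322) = 1443 / 1758862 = 0.00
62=62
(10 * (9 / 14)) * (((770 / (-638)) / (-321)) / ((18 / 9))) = 75 / 6206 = 0.01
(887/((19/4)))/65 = 3548/1235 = 2.87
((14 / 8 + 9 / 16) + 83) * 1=1365 / 16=85.31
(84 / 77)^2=144 / 121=1.19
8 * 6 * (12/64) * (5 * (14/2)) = 315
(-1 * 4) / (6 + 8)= -2 / 7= -0.29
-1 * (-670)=670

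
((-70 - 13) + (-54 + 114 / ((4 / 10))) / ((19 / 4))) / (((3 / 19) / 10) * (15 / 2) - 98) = 2612 / 7439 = 0.35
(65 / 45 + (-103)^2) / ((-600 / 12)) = -47747 / 225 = -212.21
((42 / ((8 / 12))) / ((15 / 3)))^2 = 3969 / 25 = 158.76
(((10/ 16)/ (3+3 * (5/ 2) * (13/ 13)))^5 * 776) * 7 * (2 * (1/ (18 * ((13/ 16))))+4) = 36678125/ 2184410592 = 0.02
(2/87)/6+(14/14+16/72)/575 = 298/50025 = 0.01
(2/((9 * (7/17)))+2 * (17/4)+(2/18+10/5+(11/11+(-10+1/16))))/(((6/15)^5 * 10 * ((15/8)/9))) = 278875/2688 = 103.75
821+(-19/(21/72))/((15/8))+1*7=27764/35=793.26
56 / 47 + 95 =4521 / 47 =96.19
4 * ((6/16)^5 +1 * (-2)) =-65293/8192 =-7.97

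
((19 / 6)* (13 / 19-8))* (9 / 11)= -417 / 22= -18.95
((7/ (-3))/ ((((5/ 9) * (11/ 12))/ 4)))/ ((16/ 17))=-1071/ 55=-19.47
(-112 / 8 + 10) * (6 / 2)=-12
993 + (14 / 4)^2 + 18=4093 / 4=1023.25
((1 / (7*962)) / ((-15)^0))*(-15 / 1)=-15 / 6734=-0.00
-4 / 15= -0.27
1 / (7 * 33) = 1 / 231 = 0.00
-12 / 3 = -4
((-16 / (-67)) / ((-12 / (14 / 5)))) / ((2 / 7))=-196 / 1005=-0.20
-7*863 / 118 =-6041 / 118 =-51.19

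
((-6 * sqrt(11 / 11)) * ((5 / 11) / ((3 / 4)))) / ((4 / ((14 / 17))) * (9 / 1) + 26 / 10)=-1400 / 17831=-0.08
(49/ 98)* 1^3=1/ 2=0.50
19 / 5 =3.80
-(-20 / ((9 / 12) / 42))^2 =-1254400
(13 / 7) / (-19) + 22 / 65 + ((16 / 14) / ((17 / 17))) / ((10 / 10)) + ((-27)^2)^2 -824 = 4587195926 / 8645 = 530618.38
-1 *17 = -17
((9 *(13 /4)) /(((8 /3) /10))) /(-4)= -1755 /64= -27.42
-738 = -738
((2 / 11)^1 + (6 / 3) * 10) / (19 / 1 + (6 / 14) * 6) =1554 / 1661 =0.94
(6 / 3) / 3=0.67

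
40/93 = 0.43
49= 49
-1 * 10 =-10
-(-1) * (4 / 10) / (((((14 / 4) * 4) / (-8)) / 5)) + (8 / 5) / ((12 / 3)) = -26 / 35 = -0.74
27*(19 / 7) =513 / 7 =73.29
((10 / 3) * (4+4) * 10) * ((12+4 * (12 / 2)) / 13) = 9600 / 13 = 738.46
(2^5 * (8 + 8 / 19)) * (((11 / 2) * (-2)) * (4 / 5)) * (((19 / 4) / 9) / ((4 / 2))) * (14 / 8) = -9856 / 9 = -1095.11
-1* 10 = -10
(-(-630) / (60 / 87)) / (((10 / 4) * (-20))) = -1827 / 100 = -18.27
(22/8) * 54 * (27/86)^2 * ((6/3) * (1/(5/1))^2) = 216513/184900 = 1.17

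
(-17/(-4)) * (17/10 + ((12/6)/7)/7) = 14501/1960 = 7.40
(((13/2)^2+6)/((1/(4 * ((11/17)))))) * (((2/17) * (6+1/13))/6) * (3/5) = 8.93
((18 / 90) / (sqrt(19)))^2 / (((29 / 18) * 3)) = 6 / 13775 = 0.00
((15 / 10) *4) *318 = 1908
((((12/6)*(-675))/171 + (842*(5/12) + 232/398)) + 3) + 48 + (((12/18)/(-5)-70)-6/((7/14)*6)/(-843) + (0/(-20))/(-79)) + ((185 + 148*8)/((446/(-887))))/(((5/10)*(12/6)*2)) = -14740795809299/14215728180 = -1036.94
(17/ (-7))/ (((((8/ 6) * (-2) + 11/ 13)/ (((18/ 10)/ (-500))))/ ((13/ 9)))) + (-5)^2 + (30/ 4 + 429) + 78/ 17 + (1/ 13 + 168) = 174135091451/ 274592500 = 634.16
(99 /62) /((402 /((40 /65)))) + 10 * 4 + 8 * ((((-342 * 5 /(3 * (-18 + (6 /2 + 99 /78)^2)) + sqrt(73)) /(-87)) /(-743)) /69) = 8 * sqrt(73) /4460229 + 245665781250454 /6141962804679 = 40.00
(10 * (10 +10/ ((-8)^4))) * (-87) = -8910975/ 1024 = -8702.12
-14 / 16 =-7 / 8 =-0.88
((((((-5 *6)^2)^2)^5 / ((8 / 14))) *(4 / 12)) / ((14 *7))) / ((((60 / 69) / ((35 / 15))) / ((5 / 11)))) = 27845847646875000000000000000 / 11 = 2531440695170454545454545000.00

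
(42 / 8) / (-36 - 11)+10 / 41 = 1019 / 7708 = 0.13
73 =73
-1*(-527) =527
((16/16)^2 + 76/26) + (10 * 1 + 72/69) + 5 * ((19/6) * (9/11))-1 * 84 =-368887/6578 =-56.08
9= 9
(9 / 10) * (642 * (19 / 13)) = 54891 / 65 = 844.48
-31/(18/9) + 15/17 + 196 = 6167/34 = 181.38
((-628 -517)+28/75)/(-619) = 85847/46425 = 1.85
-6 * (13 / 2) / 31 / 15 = -13 / 155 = -0.08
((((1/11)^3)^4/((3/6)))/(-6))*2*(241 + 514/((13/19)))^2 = -332768402/1591183186997547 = -0.00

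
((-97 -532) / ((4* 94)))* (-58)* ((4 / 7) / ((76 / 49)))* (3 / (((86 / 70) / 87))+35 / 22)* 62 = 801456185075 / 1689556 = 474359.05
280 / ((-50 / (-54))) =1512 / 5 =302.40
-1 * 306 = -306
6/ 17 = 0.35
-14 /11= -1.27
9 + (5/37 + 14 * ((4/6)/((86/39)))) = 21268/1591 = 13.37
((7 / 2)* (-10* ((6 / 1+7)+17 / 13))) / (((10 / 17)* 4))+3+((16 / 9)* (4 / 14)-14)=-731593 / 3276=-223.32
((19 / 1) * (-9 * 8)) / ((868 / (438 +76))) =-175788 / 217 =-810.08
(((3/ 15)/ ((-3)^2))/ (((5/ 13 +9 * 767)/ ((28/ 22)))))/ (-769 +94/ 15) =-91/ 16941558216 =-0.00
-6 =-6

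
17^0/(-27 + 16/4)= -1/23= -0.04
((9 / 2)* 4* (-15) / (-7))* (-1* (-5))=1350 / 7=192.86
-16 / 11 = -1.45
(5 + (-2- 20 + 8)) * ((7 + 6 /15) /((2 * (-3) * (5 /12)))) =666 /25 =26.64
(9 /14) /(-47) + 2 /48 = 221 /7896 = 0.03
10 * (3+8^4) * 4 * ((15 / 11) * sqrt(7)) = 2459400 * sqrt(7) / 11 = 591541.89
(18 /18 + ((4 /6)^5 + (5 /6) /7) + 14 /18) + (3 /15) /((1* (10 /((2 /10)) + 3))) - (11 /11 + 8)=-6.97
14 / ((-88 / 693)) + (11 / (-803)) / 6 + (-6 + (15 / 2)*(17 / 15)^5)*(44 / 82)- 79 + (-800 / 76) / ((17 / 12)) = -37660703599693 / 195764647500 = -192.38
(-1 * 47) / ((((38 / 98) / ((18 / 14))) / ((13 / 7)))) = -5499 / 19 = -289.42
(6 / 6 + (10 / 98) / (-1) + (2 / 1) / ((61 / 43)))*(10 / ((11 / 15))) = 1034700 / 32879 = 31.47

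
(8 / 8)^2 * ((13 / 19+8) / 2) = 165 / 38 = 4.34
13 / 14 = 0.93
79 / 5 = 15.80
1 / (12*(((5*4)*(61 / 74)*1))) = 37 / 7320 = 0.01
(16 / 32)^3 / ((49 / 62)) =0.16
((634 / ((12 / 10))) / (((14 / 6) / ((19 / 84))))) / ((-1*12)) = -30115 / 7056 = -4.27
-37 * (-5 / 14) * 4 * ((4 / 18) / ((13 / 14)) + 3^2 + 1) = 443260 / 819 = 541.22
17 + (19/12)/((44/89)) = 10667/528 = 20.20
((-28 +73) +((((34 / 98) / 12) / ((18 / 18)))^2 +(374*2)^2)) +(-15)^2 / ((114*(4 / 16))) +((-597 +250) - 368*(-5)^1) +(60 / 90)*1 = 561050.56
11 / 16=0.69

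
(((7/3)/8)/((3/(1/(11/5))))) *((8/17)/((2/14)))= 245/1683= 0.15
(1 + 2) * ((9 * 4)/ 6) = 18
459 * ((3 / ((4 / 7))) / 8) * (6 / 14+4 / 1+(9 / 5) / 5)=576963 / 400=1442.41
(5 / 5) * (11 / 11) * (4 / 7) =4 / 7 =0.57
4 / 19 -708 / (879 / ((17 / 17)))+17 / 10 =61519 / 55670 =1.11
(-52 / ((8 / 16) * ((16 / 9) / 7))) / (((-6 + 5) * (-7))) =-117 / 2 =-58.50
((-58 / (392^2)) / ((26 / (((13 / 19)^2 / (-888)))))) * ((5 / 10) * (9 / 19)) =1131 / 623956974592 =0.00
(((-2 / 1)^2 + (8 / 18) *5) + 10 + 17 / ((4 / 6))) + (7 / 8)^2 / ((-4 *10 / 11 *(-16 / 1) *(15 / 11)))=76920187 / 1843200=41.73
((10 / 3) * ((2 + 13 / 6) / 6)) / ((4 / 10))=625 / 108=5.79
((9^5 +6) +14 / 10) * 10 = 590564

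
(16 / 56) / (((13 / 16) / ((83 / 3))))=9.73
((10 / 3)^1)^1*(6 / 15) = 1.33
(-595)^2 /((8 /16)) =708050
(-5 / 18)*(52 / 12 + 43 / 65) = -487 / 351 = -1.39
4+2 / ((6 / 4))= 16 / 3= 5.33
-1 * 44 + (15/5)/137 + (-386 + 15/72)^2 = 11741413697/78912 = 148791.23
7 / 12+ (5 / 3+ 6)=33 / 4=8.25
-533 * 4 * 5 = -10660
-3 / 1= -3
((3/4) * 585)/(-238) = -1755/952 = -1.84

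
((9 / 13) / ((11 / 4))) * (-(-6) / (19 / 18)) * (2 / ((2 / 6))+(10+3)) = 3888 / 143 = 27.19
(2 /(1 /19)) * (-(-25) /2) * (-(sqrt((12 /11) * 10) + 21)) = -9975 - 950 * sqrt(330) /11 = -11543.87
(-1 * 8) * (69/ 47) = -552/ 47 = -11.74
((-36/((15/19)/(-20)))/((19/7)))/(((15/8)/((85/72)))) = 1904/9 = 211.56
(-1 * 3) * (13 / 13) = -3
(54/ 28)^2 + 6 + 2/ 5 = 9917/ 980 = 10.12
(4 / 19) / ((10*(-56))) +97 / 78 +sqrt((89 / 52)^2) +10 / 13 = 193163 / 51870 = 3.72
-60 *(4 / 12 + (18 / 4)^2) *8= -9880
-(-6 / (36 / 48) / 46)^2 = -16 / 529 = -0.03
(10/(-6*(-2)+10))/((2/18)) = 45/11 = 4.09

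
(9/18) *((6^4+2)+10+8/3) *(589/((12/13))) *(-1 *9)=-7526831/2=-3763415.50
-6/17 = -0.35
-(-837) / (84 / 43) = 11997 / 28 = 428.46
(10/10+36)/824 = 37/824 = 0.04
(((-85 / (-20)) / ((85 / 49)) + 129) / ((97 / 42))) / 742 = 7887 / 102820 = 0.08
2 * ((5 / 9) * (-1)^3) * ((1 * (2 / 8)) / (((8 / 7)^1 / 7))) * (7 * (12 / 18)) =-1715 / 216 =-7.94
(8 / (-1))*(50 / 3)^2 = -20000 / 9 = -2222.22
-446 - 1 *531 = -977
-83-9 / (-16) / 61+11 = -70263 / 976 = -71.99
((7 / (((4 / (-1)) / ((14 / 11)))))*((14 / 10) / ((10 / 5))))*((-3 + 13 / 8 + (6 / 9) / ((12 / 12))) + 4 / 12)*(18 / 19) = 9261 / 16720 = 0.55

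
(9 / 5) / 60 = 3 / 100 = 0.03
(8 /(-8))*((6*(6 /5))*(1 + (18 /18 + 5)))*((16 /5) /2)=-2016 /25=-80.64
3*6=18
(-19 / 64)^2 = 361 / 4096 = 0.09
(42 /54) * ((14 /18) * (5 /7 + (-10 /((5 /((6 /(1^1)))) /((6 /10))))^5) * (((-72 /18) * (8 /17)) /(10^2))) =23701865992 /107578125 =220.32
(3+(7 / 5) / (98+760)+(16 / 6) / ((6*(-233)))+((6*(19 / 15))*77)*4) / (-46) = -7028375671 / 137940660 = -50.95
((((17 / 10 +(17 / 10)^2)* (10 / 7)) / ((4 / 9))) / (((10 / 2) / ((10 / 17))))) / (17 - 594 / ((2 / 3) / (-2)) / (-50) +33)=1215 / 10052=0.12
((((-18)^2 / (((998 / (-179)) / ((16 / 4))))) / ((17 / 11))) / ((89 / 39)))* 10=-497605680 / 754987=-659.09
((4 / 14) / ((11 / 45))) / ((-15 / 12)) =-72 / 77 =-0.94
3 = 3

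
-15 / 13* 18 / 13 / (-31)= 270 / 5239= 0.05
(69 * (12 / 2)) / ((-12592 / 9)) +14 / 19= 52747 / 119624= 0.44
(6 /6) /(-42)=-1 /42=-0.02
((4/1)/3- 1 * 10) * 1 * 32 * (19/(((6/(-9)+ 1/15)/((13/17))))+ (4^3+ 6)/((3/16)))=-96821.96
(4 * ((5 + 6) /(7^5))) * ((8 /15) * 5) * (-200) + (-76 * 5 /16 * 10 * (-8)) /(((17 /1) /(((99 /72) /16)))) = 225152125 /27429024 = 8.21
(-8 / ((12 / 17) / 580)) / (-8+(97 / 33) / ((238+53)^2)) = 189371160 / 230471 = 821.67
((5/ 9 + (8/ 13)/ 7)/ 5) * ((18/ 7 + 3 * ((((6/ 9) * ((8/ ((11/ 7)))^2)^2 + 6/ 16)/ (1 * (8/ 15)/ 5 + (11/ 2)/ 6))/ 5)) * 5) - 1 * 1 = 2916032895799/ 17179075914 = 169.74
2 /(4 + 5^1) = 2 /9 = 0.22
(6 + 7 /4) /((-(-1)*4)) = 31 /16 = 1.94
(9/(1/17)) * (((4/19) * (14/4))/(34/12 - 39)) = -1836/589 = -3.12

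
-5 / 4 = -1.25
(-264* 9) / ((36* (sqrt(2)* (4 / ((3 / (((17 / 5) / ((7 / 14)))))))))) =-495* sqrt(2) / 136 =-5.15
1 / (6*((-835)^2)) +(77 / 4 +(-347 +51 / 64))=-43768299343 / 133867200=-326.95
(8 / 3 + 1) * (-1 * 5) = -18.33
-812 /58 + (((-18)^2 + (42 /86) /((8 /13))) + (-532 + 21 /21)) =-75751 /344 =-220.21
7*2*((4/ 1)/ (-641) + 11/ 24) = 48685/ 7692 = 6.33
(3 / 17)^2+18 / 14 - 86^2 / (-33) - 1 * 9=216.44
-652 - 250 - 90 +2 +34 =-956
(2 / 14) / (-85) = -1 / 595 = -0.00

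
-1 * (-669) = 669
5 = 5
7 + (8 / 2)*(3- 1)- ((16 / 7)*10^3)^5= -1048575999999999747895 / 16807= -62389242577497456.29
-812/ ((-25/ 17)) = 13804/ 25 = 552.16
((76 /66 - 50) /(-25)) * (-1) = -1612 /825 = -1.95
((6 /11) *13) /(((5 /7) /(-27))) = -14742 /55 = -268.04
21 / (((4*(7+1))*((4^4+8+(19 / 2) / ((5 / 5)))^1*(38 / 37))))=777 / 332576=0.00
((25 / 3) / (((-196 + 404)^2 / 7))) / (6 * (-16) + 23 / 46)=-175 / 12395136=-0.00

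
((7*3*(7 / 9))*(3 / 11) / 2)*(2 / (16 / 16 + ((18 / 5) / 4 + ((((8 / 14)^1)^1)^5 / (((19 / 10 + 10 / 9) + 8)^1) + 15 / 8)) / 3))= 32645244520 / 14120926039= 2.31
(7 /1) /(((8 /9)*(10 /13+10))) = 0.73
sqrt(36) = 6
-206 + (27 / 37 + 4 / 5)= -37827 / 185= -204.47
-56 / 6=-28 / 3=-9.33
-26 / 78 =-1 / 3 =-0.33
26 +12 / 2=32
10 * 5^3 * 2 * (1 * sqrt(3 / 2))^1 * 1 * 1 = 1250 * sqrt(6) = 3061.86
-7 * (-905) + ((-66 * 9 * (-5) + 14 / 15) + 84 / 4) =9326.93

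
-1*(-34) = 34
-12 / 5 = -2.40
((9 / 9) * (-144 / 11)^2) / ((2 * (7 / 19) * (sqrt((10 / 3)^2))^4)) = 997272 / 529375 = 1.88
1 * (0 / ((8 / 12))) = 0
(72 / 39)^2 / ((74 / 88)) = 4.05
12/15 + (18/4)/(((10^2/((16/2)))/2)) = 1.52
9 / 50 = 0.18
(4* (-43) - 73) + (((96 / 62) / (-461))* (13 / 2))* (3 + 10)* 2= -3509407 / 14291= -245.57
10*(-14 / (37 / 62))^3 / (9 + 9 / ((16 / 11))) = -104635525120 / 12308679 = -8500.95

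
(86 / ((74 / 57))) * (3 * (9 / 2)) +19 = 67583 / 74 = 913.28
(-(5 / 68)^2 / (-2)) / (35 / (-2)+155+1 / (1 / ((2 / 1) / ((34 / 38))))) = 25 / 1292272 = 0.00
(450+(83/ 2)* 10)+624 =1489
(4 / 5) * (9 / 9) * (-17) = -68 / 5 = -13.60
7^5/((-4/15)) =-252105/4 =-63026.25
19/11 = 1.73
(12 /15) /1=4 /5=0.80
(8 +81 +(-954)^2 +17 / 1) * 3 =2730666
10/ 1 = 10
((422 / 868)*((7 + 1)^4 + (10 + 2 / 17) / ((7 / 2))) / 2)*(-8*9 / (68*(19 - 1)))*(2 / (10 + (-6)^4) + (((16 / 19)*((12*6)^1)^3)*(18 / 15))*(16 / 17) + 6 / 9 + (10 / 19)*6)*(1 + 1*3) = -869104385078506072 / 10442655195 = -83226379.58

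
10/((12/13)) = 10.83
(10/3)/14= 5/21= 0.24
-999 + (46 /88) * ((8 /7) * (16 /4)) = -76739 /77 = -996.61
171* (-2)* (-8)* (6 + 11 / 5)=112176 / 5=22435.20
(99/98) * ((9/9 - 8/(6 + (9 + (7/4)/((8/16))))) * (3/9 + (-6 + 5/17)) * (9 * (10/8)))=-34.65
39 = 39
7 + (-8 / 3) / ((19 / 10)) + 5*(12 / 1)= 3739 / 57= 65.60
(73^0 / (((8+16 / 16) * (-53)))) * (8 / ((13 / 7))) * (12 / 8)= -28 / 2067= -0.01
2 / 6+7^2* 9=1324 / 3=441.33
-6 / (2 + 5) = -6 / 7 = -0.86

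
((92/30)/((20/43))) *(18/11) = 2967/275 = 10.79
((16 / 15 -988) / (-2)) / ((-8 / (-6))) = 3701 / 10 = 370.10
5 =5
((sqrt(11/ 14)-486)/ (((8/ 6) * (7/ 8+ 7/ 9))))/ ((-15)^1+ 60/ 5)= 8748/ 119-9 * sqrt(154)/ 833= 73.38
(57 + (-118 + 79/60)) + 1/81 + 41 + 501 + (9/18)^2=390889/810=482.58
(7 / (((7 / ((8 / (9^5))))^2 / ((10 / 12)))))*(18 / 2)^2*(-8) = -1280 / 903981141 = -0.00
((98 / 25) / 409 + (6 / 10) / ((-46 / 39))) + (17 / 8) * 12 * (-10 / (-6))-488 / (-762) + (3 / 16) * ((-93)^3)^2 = 121310659439.33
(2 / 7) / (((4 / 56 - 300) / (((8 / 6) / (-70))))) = 8 / 440895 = 0.00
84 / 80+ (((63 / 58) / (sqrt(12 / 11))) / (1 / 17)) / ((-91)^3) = 21 / 20 - 51*sqrt(33) / 12487748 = 1.05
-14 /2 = -7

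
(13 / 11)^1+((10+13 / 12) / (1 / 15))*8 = 14643 / 11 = 1331.18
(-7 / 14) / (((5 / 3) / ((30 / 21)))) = -3 / 7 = -0.43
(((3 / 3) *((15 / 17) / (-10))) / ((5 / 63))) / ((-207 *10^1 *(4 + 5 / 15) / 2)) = 63 / 254150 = 0.00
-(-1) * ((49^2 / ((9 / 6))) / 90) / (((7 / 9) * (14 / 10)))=49 / 3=16.33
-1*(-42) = 42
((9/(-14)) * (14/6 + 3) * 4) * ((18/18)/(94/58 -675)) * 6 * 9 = 18792/17087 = 1.10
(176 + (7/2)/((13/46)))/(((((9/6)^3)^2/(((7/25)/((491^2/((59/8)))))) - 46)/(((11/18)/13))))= 44503228/6682588395561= 0.00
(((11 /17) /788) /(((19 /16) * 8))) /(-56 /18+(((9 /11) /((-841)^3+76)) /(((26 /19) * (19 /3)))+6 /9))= -2806970893155 /79382384406196691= -0.00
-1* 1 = -1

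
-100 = -100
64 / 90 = 32 / 45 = 0.71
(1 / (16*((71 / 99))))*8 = 99 / 142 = 0.70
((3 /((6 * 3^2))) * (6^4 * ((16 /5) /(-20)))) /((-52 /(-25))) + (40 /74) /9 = -23716 /4329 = -5.48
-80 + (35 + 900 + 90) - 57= 888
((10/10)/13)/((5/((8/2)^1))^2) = 16/325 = 0.05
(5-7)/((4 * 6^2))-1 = -73/72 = -1.01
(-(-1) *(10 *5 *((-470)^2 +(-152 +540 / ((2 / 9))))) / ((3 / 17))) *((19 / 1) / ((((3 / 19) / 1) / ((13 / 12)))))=8243224082.41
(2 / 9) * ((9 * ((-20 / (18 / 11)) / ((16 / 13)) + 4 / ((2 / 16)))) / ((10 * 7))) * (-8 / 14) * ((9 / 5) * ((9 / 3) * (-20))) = 1362 / 35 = 38.91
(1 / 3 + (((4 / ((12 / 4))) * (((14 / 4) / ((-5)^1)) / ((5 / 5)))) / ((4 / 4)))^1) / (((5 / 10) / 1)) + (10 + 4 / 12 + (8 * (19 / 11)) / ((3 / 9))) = 50.59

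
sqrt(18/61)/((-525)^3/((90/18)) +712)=-3 * sqrt(122)/1765334693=-0.00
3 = 3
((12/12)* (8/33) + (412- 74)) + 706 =1044.24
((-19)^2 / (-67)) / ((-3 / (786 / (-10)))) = -47291 / 335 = -141.17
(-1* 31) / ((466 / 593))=-18383 / 466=-39.45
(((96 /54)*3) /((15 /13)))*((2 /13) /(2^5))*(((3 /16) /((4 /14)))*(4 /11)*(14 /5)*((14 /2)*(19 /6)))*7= 45619 /19800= 2.30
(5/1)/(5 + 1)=5/6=0.83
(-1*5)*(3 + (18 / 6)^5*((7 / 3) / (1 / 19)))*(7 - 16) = 484920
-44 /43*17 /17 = -44 /43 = -1.02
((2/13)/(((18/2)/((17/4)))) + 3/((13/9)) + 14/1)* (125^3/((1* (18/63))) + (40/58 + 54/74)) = 55437646276459/502164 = 110397492.21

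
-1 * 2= -2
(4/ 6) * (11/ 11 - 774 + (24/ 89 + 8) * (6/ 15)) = -228342/ 445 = -513.13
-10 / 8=-1.25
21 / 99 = 7 / 33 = 0.21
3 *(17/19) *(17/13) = 867/247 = 3.51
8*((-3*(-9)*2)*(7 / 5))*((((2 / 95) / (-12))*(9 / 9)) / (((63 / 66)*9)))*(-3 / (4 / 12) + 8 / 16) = 1496 / 1425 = 1.05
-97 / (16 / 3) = -291 / 16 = -18.19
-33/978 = -11/326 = -0.03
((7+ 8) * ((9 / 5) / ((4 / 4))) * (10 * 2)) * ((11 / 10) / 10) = 297 / 5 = 59.40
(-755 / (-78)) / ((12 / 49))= 39.52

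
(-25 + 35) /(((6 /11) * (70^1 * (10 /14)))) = 11 /30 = 0.37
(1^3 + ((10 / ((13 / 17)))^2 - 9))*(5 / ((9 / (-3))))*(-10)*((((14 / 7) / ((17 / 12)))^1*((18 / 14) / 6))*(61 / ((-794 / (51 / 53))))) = -1512385200 / 24891503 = -60.76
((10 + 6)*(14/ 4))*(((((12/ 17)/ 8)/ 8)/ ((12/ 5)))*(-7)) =-245/ 136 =-1.80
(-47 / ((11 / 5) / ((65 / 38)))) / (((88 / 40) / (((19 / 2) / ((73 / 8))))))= -152750 / 8833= -17.29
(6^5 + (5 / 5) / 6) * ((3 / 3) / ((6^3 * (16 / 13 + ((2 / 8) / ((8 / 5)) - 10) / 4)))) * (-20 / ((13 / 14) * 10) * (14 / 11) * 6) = 292632704 / 607959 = 481.34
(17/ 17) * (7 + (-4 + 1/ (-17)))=50/ 17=2.94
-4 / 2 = -2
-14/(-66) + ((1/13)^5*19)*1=2599678/12252669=0.21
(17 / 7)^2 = 289 / 49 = 5.90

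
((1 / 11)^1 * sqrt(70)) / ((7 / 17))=17 * sqrt(70) / 77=1.85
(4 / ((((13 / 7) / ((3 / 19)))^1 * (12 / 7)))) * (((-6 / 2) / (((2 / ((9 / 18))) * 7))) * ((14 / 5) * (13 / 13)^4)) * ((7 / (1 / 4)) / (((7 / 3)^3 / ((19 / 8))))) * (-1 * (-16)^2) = 5184 / 65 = 79.75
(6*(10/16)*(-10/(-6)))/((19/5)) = 125/76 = 1.64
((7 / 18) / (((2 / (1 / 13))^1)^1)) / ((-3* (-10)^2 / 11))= -77 / 140400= -0.00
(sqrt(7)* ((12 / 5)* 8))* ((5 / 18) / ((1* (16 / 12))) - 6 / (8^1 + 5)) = -316* sqrt(7) / 65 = -12.86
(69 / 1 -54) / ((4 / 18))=135 / 2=67.50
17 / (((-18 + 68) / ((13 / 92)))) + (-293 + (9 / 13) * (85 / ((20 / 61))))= -6785577 / 59800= -113.47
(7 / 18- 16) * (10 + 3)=-3653 / 18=-202.94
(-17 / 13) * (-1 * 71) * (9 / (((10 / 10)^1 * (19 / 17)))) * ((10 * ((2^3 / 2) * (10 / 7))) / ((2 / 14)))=73868400 / 247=299062.35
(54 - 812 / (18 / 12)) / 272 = -43 / 24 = -1.79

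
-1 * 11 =-11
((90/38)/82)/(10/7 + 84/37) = 11655/1492564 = 0.01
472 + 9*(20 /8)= 989 /2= 494.50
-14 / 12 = -7 / 6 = -1.17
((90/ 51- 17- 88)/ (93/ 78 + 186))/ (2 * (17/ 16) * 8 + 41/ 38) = -577980/ 18947231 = -0.03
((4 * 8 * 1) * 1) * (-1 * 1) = -32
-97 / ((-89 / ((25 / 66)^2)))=60625 / 387684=0.16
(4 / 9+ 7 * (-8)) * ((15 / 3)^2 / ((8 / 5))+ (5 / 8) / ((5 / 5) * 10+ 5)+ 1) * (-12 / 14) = 50000 / 63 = 793.65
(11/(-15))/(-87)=11/1305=0.01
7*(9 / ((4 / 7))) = 441 / 4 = 110.25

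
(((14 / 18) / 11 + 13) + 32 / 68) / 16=11395 / 13464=0.85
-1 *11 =-11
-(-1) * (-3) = -3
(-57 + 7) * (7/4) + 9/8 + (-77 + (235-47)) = 197/8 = 24.62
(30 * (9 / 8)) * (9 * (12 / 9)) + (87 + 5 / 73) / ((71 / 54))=2442339 / 5183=471.22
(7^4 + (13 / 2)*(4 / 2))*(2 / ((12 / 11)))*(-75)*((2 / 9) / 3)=-663850 / 27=-24587.04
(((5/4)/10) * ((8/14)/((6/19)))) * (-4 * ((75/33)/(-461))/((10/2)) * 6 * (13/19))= 130/35497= 0.00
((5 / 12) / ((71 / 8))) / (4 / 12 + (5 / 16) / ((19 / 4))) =760 / 6461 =0.12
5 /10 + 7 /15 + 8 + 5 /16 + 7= 3907 /240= 16.28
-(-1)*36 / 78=6 / 13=0.46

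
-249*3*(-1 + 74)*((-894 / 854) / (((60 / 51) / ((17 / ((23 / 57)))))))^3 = 21771288187718376489061221 / 7578043957288000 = 2872942979.80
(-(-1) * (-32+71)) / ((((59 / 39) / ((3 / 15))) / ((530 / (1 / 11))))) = 1773486 / 59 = 30059.08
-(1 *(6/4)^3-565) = 4493/8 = 561.62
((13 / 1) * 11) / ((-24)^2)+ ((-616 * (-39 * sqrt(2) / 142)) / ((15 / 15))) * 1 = 143 / 576+ 12012 * sqrt(2) / 71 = 239.51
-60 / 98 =-30 / 49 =-0.61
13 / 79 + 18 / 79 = 31 / 79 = 0.39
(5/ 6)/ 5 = 1/ 6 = 0.17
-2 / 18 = -1 / 9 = -0.11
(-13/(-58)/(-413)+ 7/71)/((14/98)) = 166755/242962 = 0.69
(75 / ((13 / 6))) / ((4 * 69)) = 75 / 598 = 0.13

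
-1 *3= -3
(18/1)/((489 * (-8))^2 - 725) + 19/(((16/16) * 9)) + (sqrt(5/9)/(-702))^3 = 290757523/137727171 - 5 * sqrt(5)/9340607016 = 2.11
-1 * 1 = -1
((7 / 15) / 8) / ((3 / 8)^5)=28672 / 3645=7.87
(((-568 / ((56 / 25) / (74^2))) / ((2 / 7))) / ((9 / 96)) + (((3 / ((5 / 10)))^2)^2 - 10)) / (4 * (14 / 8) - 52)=155514542 / 135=1151959.57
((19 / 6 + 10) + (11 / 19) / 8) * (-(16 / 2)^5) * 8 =-197820416 / 57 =-3470533.61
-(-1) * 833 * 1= 833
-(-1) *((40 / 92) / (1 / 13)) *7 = 910 / 23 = 39.57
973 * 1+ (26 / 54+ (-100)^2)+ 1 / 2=592595 / 54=10973.98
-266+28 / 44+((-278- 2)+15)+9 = -5735 / 11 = -521.36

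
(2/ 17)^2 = 4/ 289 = 0.01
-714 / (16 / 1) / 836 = -357 / 6688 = -0.05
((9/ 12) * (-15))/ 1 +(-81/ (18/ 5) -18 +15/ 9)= -601/ 12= -50.08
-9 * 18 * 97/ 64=-245.53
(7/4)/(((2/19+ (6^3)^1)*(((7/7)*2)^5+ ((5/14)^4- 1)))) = 638666/2446192613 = 0.00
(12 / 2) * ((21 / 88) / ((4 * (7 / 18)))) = 81 / 88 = 0.92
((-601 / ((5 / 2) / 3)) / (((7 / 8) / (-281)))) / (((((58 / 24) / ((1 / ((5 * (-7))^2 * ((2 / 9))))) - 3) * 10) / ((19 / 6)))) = 693087624 / 6188525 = 112.00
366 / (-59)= -366 / 59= -6.20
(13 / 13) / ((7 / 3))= 3 / 7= 0.43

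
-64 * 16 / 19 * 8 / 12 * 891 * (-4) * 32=77856768 / 19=4097724.63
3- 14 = -11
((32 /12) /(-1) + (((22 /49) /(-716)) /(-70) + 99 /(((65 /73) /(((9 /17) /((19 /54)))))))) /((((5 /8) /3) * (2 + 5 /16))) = 16297622938208 /47694110555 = 341.71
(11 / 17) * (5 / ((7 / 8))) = 440 / 119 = 3.70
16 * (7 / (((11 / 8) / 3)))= 2688 / 11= 244.36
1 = 1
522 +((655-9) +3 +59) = 1230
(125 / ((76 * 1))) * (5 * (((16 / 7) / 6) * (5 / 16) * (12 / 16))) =3125 / 4256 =0.73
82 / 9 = 9.11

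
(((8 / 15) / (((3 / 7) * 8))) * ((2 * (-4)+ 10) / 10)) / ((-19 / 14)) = -98 / 4275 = -0.02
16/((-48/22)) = -22/3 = -7.33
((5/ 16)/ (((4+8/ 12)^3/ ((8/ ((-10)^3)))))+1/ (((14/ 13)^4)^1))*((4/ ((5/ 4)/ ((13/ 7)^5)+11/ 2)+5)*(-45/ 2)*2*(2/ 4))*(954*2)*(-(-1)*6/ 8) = -165356907089992677/ 1207723086080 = -136916.24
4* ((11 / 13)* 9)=396 / 13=30.46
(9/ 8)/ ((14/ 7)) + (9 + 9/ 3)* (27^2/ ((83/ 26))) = 3639915/ 1328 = 2740.90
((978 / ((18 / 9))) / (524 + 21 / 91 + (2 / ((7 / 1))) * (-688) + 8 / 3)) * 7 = 10.36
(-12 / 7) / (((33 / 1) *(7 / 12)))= -48 / 539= -0.09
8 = 8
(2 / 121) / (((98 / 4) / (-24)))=-96 / 5929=-0.02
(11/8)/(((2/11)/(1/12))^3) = 14641/110592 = 0.13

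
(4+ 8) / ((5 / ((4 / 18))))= 8 / 15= 0.53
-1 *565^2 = -319225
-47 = -47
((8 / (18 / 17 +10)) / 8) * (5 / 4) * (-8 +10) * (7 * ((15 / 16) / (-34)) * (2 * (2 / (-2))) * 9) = 4725 / 6016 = 0.79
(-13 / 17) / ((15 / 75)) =-65 / 17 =-3.82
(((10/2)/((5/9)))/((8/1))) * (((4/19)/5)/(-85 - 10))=-9/18050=-0.00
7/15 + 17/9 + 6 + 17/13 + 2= 6823/585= 11.66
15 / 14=1.07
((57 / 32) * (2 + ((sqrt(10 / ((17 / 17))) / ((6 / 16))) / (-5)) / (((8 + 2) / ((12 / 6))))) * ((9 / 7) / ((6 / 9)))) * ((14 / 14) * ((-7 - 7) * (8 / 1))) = -1539 / 2 + 1026 * sqrt(10) / 25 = -639.72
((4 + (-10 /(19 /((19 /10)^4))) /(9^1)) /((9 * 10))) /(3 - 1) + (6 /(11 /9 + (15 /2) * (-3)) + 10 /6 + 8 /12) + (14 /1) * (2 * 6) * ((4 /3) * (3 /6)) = 70775461003 /620460000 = 114.07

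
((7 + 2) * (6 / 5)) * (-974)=-52596 / 5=-10519.20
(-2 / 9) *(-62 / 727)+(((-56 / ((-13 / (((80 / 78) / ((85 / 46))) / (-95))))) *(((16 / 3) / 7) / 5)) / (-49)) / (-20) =0.02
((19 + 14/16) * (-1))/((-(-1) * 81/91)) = -4823/216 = -22.33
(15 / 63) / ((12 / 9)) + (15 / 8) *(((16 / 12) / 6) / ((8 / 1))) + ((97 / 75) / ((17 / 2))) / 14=22993 / 95200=0.24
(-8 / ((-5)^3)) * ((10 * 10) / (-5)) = -1.28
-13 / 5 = -2.60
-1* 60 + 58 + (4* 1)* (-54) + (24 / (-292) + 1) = -15847 / 73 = -217.08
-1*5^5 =-3125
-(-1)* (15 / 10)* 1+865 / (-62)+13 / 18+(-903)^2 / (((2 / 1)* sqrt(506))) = -6545 / 558+815409* sqrt(506) / 1012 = 18112.95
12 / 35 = 0.34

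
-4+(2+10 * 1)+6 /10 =43 /5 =8.60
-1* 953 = -953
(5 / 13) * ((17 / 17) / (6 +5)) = 5 / 143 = 0.03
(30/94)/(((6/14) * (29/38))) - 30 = -39560/1363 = -29.02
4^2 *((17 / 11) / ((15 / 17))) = 4624 / 165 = 28.02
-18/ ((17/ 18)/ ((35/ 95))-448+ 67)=2268/ 47683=0.05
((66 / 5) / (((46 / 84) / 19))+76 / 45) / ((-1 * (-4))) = 23788 / 207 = 114.92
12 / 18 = 2 / 3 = 0.67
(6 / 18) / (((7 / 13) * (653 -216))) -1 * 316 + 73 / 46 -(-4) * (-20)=-7239031 / 18354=-394.41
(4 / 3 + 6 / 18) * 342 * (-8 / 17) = -4560 / 17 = -268.24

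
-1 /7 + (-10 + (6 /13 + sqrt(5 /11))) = -881 /91 + sqrt(55) /11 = -9.01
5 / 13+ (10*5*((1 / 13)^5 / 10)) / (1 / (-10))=0.38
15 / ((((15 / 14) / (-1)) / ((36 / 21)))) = -24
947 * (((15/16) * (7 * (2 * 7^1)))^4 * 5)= 1381876844709375/4096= 337372276540.37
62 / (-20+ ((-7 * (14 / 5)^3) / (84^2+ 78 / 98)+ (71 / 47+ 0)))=-125951457750 / 37604914399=-3.35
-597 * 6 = -3582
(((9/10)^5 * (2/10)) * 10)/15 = 19683/250000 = 0.08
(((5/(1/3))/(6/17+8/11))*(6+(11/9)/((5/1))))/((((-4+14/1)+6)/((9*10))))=788205/1616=487.75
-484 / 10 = -242 / 5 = -48.40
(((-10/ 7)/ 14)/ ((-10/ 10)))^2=25/ 2401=0.01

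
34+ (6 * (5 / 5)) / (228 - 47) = 6160 / 181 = 34.03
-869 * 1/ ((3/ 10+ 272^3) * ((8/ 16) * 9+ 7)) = -17380/ 4628439109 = -0.00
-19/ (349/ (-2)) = 38/ 349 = 0.11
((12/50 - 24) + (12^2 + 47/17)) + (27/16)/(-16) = 13371437/108800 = 122.90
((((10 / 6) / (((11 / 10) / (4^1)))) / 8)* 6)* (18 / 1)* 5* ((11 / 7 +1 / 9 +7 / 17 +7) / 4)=1217500 / 1309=930.10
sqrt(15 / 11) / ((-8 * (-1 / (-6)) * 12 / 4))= -sqrt(165) / 44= -0.29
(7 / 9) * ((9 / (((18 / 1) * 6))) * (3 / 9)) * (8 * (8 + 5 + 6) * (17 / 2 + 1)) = 2527 / 81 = 31.20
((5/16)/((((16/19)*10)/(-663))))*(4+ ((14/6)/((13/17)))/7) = -55879/512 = -109.14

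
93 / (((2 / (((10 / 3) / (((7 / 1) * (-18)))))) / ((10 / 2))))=-775 / 126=-6.15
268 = 268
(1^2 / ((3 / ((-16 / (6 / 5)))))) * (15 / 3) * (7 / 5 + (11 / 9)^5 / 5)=-43.23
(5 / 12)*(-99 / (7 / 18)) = -1485 / 14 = -106.07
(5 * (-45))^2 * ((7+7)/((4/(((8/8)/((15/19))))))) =448875/2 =224437.50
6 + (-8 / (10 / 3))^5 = -230082 / 3125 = -73.63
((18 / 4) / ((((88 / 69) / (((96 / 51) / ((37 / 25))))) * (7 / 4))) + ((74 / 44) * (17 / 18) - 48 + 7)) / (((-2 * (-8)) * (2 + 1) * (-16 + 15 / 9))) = 64246421 / 1199588544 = 0.05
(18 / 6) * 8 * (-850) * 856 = -17462400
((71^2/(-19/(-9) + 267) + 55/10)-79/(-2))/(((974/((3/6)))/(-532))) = -2932821/168502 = -17.41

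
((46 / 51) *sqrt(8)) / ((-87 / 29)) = -0.85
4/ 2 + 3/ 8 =19/ 8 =2.38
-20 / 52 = -5 / 13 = -0.38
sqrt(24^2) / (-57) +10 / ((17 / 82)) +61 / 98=48.44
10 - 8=2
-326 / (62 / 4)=-652 / 31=-21.03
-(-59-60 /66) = 659 /11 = 59.91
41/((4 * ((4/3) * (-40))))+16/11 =8887/7040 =1.26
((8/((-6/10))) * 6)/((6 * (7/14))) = -26.67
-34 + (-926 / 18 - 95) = -1624 / 9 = -180.44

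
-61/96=-0.64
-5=-5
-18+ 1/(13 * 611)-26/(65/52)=-1540937/39715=-38.80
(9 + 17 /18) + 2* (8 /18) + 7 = 107 /6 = 17.83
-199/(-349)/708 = 199/247092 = 0.00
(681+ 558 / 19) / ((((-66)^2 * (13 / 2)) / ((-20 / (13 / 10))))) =-0.39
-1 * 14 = -14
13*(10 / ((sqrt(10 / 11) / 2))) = 26*sqrt(110) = 272.69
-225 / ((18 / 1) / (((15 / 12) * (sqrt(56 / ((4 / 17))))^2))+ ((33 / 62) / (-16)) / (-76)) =-3364368000 / 911249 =-3692.04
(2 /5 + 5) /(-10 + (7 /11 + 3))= -297 /350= -0.85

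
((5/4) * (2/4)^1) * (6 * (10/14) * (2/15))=5/14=0.36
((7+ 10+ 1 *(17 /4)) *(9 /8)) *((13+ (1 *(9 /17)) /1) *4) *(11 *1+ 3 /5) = 30015 /2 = 15007.50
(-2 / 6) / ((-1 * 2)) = 1 / 6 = 0.17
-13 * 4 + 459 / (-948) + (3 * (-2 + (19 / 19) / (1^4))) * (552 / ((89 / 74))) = -40199969 / 28124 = -1429.38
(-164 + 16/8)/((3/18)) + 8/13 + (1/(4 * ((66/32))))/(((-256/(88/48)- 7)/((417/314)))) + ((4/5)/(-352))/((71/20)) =-4995171454777/5142311746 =-971.39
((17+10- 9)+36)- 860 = -806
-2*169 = -338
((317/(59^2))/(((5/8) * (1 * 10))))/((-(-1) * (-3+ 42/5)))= 1268/469935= 0.00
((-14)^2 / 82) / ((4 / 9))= 441 / 82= 5.38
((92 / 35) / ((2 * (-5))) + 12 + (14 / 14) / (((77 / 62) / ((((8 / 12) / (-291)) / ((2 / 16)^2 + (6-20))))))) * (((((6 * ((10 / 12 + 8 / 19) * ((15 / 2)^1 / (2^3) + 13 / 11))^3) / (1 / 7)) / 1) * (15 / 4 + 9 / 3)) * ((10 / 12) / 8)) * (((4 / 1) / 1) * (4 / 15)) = 6946.40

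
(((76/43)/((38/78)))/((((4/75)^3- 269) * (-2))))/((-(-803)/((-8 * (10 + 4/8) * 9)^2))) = 18807106500000/3918499774519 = 4.80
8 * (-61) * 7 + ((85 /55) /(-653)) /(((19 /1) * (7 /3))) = -3263438075 /955339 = -3416.00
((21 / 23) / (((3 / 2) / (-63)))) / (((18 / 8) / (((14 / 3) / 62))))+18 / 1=16.72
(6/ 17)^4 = 1296/ 83521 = 0.02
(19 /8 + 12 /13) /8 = 343 /832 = 0.41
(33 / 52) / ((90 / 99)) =363 / 520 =0.70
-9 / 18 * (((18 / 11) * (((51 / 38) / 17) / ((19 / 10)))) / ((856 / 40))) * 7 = -0.01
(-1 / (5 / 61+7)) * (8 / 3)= -61 / 162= -0.38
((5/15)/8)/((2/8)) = 1/6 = 0.17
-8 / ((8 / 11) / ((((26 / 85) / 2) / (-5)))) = 143 / 425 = 0.34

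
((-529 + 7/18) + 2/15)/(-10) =47563/900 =52.85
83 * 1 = 83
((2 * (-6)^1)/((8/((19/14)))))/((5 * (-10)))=57/1400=0.04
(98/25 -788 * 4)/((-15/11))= 288574/125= 2308.59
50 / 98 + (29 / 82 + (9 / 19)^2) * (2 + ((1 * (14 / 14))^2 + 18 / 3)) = 8286001 / 1450498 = 5.71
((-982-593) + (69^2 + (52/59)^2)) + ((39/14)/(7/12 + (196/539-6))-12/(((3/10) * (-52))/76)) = 685557777908/211286257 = 3244.69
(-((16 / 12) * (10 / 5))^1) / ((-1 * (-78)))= -4 / 117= -0.03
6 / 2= 3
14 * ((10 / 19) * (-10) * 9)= -12600 / 19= -663.16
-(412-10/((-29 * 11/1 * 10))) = -412.00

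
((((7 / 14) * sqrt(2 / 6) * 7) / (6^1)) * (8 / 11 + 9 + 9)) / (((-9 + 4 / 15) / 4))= -7210 * sqrt(3) / 4323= -2.89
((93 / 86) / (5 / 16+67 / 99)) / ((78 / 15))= 184140 / 875953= 0.21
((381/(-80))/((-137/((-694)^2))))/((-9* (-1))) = 15291943/8220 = 1860.33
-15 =-15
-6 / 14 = -3 / 7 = -0.43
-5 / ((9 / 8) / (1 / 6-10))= 1180 / 27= 43.70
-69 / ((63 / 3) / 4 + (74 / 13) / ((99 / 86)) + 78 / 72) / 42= -29601 / 203210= -0.15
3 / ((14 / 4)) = 0.86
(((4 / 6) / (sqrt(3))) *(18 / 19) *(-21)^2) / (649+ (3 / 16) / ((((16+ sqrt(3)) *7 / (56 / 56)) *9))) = 1778112 / 228582154800403+ 32699602962432 *sqrt(3) / 228582154800403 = 0.25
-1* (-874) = 874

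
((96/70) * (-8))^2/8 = 18432/1225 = 15.05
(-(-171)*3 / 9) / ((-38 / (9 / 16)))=-27 / 32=-0.84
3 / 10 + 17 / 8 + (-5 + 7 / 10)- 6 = -63 / 8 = -7.88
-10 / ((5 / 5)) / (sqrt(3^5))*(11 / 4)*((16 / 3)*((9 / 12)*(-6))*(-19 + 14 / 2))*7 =-6160*sqrt(3) / 3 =-3556.48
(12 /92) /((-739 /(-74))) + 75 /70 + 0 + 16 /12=1726021 /713874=2.42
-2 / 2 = -1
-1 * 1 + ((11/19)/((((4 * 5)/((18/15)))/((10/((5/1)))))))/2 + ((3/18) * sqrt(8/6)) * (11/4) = -917/950 + 11 * sqrt(3)/36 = -0.44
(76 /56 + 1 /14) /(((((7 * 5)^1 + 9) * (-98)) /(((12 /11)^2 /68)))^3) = -3645 /38161655088063613876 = -0.00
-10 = -10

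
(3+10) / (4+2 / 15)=195 / 62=3.15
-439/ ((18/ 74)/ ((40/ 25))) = -129944/ 45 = -2887.64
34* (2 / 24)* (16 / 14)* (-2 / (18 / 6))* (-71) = 9656 / 63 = 153.27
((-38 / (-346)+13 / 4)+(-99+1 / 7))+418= 1562203 / 4844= 322.50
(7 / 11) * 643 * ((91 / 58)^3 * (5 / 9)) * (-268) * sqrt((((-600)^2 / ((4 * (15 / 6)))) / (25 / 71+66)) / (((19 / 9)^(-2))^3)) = -11133731912480450 * sqrt(3344810) / 394866714429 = -51567486.09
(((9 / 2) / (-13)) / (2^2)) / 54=-1 / 624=-0.00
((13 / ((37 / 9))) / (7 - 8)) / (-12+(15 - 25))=117 / 814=0.14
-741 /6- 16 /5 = -1267 /10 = -126.70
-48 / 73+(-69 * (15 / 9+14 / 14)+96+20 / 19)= -87.60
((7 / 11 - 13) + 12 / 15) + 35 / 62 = -37507 / 3410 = -11.00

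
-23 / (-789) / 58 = 23 / 45762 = 0.00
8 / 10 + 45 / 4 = 241 / 20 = 12.05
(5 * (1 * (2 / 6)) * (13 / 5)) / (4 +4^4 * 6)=13 / 4620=0.00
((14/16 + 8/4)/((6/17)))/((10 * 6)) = 391/2880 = 0.14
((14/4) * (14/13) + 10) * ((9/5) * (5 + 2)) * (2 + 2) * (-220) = -1984752/13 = -152673.23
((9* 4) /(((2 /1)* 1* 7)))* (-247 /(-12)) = 741 /14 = 52.93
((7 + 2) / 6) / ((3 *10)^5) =1 / 16200000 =0.00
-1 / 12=-0.08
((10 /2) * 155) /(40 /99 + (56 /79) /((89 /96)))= 663.16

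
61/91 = 0.67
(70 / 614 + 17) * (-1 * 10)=-52540 / 307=-171.14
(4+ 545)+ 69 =618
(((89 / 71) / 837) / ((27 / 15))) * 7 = 3115 / 534843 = 0.01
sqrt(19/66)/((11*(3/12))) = 2*sqrt(1254)/363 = 0.20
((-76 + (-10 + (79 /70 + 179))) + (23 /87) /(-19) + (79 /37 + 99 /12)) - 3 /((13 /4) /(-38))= 15536705729 /111313020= 139.58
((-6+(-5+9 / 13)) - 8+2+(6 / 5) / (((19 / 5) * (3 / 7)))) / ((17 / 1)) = -3846 / 4199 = -0.92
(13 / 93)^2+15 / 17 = 132608 / 147033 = 0.90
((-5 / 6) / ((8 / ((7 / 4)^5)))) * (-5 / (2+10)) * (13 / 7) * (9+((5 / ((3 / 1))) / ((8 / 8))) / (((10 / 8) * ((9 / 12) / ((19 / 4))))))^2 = 19234230925 / 47775744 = 402.59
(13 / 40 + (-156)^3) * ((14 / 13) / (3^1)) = -81768953 / 60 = -1362815.88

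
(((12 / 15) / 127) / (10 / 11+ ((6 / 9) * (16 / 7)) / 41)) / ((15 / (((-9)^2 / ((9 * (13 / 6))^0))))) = 511434 / 14227175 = 0.04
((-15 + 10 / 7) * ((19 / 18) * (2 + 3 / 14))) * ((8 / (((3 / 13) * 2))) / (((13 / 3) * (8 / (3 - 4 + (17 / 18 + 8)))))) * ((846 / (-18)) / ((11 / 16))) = 34188505 / 3969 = 8613.88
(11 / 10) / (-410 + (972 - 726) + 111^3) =11 / 13674670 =0.00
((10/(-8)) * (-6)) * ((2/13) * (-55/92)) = -825/1196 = -0.69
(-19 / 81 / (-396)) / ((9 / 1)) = 19 / 288684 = 0.00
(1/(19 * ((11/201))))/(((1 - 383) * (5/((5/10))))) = -201/798380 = -0.00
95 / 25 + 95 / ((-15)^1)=-38 / 15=-2.53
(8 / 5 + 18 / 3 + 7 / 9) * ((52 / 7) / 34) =9802 / 5355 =1.83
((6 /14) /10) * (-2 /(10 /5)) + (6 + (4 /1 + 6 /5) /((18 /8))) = 5209 /630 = 8.27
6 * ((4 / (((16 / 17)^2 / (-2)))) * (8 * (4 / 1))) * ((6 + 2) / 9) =-4624 / 3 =-1541.33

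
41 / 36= 1.14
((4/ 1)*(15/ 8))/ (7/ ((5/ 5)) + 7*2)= 5/ 14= 0.36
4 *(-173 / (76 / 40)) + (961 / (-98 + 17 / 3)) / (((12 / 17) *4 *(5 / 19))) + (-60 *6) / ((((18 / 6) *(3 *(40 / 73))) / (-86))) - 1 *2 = 2483202183 / 421040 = 5897.78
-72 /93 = -24 /31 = -0.77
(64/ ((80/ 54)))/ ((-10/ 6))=-648/ 25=-25.92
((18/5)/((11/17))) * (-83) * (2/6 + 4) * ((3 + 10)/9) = -476918/165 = -2890.41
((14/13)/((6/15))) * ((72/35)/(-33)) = -24/143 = -0.17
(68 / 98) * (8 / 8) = 34 / 49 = 0.69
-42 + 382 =340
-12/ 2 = -6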